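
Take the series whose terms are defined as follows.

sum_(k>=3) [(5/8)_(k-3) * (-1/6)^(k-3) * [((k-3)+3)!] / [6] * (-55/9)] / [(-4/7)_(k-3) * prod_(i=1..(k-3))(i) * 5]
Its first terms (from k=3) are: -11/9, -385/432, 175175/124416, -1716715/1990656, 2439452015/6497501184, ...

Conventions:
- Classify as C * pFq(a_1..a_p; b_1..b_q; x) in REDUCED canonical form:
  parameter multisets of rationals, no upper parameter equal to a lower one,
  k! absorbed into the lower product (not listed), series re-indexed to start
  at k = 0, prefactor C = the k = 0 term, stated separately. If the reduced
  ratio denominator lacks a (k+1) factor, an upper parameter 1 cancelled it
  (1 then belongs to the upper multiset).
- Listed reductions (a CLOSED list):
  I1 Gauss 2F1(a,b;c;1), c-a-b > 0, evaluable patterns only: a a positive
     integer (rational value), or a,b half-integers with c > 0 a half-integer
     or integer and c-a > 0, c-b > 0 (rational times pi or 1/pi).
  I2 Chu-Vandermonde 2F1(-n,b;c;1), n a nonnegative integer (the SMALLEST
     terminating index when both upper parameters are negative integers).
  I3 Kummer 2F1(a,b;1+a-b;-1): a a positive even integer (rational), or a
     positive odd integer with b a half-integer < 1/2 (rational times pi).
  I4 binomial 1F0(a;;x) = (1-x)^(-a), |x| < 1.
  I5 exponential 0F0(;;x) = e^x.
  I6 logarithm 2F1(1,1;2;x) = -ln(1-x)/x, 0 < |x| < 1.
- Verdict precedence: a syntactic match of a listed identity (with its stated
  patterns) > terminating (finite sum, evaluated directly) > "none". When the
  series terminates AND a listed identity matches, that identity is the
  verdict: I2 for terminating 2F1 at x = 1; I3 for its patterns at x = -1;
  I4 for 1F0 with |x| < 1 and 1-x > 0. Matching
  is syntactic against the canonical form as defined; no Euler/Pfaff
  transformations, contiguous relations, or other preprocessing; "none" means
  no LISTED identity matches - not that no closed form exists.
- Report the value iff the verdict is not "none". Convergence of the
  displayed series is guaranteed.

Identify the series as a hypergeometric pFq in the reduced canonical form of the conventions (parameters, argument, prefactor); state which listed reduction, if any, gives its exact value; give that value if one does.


Reduced: x = -1/6, 2F1, upper = {5/8, 4}, lower = {-4/7}, C = -11/9. Verdict: no listed reduction: x = -1/6 and upper {5/8, 4} fail every I1-I6 pattern.

The tell: x = (-1/6) and the product of the first k integers (C = -11/9, x = -1/6) is k!.
Adjacent-term ratio: r(k) = (-1/6) * (k+5/8) (k+4) / [(k-4/7) (k+1)] - rational in k. x = (-1/6); t_0 = -11/9; negate the roots.


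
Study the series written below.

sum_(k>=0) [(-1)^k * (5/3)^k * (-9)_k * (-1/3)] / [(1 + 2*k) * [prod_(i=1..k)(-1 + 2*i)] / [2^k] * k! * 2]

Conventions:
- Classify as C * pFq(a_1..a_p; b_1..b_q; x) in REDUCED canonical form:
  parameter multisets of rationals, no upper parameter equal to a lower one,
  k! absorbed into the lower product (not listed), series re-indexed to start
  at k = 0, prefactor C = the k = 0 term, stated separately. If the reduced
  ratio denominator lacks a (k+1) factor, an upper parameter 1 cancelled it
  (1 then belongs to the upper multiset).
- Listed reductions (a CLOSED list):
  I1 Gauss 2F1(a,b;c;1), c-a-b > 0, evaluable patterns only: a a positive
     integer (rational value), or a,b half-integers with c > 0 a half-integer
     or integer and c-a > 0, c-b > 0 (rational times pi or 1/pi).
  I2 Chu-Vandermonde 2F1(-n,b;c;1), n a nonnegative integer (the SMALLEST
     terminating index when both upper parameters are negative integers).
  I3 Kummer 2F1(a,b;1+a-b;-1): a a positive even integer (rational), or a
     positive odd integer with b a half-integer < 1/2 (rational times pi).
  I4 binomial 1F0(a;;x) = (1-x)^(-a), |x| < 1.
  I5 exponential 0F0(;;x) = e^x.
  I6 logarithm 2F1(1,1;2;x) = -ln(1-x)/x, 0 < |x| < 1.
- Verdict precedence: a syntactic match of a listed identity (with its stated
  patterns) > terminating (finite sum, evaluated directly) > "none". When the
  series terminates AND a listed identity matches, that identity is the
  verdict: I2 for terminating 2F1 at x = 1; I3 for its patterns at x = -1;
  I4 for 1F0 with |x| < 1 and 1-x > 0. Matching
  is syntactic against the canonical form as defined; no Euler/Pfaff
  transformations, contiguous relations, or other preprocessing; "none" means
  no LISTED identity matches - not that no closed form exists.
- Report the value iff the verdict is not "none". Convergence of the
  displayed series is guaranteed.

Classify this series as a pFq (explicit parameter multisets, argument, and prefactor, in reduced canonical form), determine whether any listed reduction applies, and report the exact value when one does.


Reduced: x = -5/3, 1F1, upper = {-9}, lower = {3/2}, C = -1/6. Verdict: terminating (-9 upstairs). 10 nonzero terms in all; added directly. Value: -46230061637659/3092887771974.

The tell: x = (-5/3) and the (-1)^k factor (prefactor -1/6) folds into the argument's sign.
Term ratio: r(k) = (-5/3) * (k-9) / [(k+3/2) (k+1)] - poly over poly, x = (-5/3) from leading terms; C = -1/6 at k = 0.


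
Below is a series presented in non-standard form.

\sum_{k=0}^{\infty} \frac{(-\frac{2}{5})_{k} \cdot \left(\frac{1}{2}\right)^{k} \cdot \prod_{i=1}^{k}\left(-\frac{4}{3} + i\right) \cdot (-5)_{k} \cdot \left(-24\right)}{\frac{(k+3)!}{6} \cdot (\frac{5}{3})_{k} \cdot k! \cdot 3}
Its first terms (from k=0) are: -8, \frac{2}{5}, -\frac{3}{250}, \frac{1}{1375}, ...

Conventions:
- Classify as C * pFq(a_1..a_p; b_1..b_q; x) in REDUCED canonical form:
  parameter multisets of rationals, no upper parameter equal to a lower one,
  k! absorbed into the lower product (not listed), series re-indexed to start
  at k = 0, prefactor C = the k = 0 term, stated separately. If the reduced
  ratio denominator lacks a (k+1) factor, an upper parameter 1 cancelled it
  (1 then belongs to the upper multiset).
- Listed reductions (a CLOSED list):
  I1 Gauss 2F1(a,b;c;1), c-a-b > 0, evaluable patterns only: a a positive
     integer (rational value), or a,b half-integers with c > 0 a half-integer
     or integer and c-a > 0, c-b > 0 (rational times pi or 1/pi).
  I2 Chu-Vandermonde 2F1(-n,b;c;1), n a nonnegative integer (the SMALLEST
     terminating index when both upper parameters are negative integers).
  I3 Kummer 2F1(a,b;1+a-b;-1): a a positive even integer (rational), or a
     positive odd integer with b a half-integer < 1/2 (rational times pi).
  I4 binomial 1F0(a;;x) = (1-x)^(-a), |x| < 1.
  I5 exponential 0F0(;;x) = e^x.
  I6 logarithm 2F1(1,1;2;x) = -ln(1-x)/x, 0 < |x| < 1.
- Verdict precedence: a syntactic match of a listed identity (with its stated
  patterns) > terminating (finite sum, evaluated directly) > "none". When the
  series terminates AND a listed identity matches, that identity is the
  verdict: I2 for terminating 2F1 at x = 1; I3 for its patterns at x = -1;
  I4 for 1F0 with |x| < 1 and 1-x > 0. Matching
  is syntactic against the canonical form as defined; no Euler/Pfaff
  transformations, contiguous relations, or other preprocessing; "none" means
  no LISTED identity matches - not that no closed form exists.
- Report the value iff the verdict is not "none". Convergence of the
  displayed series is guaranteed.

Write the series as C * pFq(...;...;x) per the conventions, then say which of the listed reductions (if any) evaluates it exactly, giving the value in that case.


Prefactor -8, argument \frac{1}{2}: 3F2 with upper {-5, -\frac{2}{5}, -\frac{1}{3}} over lower {\frac{5}{3}, 4}. Verdict: terminating - the sum ends at index 5 because -5 is a negative integer; exact evaluation follows. Sum: -\frac{8717804413}{1145375000}.

Structural cue: with t_0 = -8, the denominator's factorial ratio (prefactor -8) is a lower Pochhammer.
Consecutive-term ratio: r(k) = \frac{1}{2} * (k-5) (k-\frac{2}{5}) (k-\frac{1}{3}) / [(k+\frac{5}{3}) (k+4) (k+1)] - rational in k. x = \frac{1}{2}; t_0 = -8; negate the roots.


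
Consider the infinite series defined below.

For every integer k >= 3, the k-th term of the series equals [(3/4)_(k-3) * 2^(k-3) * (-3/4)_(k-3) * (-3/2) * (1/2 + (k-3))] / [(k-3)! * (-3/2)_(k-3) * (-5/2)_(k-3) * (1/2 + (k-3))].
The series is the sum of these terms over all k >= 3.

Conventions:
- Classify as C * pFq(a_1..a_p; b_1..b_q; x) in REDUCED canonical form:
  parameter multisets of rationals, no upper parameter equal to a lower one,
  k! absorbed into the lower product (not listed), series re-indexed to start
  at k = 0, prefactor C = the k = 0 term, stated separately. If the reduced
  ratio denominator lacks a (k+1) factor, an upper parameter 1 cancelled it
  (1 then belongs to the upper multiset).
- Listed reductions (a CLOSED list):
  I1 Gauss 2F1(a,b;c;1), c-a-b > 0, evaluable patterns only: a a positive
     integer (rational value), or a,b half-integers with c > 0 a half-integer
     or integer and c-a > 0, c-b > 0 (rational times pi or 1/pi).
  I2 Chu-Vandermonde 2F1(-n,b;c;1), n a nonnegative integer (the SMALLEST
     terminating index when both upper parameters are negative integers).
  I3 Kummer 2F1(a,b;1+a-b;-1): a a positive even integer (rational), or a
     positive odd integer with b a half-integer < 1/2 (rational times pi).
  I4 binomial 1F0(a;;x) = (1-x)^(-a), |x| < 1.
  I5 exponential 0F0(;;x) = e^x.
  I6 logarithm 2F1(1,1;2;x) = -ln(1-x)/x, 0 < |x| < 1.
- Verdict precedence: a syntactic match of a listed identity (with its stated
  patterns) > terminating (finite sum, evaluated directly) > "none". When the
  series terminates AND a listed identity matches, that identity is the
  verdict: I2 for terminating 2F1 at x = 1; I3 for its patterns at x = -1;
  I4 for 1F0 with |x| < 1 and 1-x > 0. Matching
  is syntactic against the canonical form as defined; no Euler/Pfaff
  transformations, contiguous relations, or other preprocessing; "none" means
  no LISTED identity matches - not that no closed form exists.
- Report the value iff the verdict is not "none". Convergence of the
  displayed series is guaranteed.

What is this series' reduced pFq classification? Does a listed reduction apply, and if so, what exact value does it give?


The series (x = 2) is 2F2: upper {-3/4, 3/4}, lower {-5/2, -3/2}, prefactor -3/2. Verdict: none. A 2F2 with upper {-3/4, 3/4} fits none of I1-I6 at x = 2; the sum runs forever.

Key step: from the first term -3/2: the factor k + 1/2 cancels (top and bottom), leaving C = -3/2.
Step ratio: r(k) = 2 * (k-3/4) (k+3/4) / [(k-5/2) (k-3/2) (k+1)] - rational in k, leading ratio 2; with t_0 = -3/2, classification follows.


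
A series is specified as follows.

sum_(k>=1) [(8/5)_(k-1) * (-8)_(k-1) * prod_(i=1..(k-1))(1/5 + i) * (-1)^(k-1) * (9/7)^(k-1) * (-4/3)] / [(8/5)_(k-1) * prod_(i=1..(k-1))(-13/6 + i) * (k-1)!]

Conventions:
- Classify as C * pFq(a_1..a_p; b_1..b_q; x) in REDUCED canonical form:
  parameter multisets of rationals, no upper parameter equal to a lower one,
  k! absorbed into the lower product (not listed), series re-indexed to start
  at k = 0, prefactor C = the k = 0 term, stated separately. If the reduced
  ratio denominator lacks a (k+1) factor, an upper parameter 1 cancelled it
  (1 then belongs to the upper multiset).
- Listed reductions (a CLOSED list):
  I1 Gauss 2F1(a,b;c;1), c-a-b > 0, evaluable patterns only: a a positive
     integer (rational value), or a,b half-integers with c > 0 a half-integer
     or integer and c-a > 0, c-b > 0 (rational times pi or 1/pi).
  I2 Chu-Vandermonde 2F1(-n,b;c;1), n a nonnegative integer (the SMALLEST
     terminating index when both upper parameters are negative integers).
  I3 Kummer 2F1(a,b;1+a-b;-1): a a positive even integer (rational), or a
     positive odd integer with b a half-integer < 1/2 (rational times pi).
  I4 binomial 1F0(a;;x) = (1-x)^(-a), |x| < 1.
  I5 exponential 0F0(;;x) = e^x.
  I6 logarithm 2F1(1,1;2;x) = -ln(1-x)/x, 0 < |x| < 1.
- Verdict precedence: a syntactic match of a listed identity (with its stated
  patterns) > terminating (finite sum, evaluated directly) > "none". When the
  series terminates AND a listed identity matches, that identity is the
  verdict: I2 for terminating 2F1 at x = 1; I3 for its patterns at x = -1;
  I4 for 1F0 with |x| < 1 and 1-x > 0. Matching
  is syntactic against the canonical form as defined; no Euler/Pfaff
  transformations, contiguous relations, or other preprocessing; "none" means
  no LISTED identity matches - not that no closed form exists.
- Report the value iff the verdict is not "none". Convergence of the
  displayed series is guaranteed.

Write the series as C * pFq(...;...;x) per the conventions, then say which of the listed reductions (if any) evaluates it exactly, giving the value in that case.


Classification (C = -4/3): 2F1 with upper {-8, 6/5}, lower {-7/6}, argument x = -9/7. Verdict: terminating - upper -8 stops the sum at k = 8; the 9 terms are added exactly. Its exact value is -2640404615521435981091732/13405357903505859375.

Structural cue: with t_0 = -4/3, the (-1)^k factor (prefactor -4/3) folds into the argument's sign.
Term ratio: r(k) = (-9/7) * (k-8) (k+6/5) / [(k-7/6) (k+1)] - rational in k. x = (-9/7); t_0 = -4/3; negate the roots.


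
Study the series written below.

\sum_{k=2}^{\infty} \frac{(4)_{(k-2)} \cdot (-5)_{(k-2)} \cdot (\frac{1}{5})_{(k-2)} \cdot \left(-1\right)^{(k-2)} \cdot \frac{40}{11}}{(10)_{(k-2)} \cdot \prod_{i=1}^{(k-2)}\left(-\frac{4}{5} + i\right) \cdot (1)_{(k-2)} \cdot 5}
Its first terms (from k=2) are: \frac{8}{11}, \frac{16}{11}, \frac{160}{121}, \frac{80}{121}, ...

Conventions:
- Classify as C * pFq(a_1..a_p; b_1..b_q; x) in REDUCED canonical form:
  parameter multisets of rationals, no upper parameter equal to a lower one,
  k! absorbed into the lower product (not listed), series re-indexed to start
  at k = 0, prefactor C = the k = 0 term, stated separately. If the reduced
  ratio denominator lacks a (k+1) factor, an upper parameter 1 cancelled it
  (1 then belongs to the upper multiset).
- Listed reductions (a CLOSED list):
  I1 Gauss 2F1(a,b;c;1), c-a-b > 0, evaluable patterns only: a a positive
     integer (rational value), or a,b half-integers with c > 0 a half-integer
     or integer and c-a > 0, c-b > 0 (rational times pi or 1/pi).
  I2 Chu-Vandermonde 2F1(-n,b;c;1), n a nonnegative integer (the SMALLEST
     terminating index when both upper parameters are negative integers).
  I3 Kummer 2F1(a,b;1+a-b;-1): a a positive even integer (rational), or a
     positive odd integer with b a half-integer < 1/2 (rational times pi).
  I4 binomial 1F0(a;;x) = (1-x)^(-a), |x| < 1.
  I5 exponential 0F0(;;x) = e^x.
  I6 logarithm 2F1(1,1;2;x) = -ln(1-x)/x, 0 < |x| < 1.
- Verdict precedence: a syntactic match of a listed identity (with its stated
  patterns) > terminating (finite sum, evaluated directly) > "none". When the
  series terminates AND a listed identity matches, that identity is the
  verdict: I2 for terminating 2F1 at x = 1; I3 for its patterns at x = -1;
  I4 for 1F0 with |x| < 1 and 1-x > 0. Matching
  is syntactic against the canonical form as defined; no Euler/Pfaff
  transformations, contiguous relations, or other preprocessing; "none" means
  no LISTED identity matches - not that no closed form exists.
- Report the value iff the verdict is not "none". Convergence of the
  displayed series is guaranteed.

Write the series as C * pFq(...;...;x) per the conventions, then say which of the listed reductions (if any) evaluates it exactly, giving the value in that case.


First insight: from the first term \frac{8}{11}: the lower running product (C = 8/11) is a rising factorial.
Term ratio: r(k) = -1 * (k-5) (k+4) / [(k+10) (k+1)] ; factor over Q: parameters, x = -1, and C = \frac{8}{11}.

The series (x = -1) is 2F1: upper {-5, 4}, lower {10}, prefactor \frac{8}{11}. Verdict: Kummer (I3) fires (x = -1; c = 10 equals 1+a-b for upper {-5, 4}: listed pattern). Exact value: \frac{48}{11}.


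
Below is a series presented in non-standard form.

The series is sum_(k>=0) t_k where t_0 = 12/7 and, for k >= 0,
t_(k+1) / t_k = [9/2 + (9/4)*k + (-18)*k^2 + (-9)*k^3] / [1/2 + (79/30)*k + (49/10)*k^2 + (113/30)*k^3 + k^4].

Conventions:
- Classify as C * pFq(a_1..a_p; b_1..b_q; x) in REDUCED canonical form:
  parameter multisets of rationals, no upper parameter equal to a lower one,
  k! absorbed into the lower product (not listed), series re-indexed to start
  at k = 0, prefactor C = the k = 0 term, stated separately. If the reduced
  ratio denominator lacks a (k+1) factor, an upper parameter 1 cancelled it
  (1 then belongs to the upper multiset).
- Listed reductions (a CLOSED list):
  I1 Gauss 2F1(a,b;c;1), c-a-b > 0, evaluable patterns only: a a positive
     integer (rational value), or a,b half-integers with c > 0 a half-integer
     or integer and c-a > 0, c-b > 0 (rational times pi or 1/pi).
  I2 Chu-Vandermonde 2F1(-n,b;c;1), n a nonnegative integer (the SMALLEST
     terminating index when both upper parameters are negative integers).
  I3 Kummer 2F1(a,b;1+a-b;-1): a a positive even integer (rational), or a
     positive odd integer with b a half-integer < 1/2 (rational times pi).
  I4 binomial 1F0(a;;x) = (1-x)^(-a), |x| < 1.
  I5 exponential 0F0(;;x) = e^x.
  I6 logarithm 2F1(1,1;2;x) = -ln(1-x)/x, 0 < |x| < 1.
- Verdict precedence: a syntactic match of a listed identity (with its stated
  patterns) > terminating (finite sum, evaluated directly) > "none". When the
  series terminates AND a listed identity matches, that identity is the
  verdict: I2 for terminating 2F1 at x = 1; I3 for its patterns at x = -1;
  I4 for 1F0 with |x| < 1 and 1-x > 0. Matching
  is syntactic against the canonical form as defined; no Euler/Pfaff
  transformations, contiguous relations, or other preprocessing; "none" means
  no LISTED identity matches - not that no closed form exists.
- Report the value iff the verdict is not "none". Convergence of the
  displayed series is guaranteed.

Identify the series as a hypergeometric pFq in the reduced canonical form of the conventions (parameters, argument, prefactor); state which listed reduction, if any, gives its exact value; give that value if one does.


Key observation: from the first term 12/7: the ratio is unreduced: k + 1/2 divides both sides (prefactor 12/7).
Consecutive-term ratio: r(k) = (-9) * (k-1/2) (k+2) / [(k+3/5) (k+5/3) (k+1)] ; factor over Q: parameters, x = (-9), and C = 12/7.

Canonical form: C = 12/7 times 2F2 with upper {-1/2, 2}, lower {3/5, 5/3}, x = -9. Verdict: none (x = -9): each listed identity misses the multisets {-1/2, 2} ; {3/5, 5/3}.


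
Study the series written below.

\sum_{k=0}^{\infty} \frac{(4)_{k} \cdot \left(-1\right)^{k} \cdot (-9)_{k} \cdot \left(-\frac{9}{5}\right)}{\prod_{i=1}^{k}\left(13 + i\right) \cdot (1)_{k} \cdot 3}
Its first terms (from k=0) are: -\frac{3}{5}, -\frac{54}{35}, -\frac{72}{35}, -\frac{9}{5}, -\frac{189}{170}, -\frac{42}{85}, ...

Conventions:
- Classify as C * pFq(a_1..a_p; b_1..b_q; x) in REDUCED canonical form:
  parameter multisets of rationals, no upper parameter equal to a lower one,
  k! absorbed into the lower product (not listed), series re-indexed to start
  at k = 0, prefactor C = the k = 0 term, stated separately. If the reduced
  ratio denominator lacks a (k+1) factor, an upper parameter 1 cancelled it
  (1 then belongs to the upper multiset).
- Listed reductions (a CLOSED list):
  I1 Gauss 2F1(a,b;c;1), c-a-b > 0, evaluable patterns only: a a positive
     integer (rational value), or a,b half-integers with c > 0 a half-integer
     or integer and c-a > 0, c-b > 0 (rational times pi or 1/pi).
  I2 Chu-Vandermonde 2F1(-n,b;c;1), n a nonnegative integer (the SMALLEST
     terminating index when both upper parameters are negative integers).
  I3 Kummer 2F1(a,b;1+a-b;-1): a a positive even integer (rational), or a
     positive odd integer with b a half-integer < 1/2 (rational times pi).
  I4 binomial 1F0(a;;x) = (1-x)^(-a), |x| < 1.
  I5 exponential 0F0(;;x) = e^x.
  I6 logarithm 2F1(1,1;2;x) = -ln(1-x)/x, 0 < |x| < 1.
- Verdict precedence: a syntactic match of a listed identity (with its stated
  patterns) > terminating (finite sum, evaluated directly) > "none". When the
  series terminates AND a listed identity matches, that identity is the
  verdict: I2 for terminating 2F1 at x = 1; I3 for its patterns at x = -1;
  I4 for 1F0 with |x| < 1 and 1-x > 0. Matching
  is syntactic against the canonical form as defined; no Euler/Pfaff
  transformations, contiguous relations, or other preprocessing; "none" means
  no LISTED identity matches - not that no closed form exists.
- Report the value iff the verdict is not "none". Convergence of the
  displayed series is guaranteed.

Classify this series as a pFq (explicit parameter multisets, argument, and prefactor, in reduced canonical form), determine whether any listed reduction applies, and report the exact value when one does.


The series (x = -1) is 2F1: upper {-9, 4}, lower {14}, prefactor -\frac{3}{5}. Verdict at x = -1: Kummer's theorem (I3) matches (x = -1; c = 14 equals 1+a-b for upper {-9, 4}: listed pattern). Hence: -\frac{39}{5}.

Key step: from the first term -\frac{3}{5}: the lower running product (C = -3/5, x = -1) is a rising factorial.
Consecutive-term ratio: r(k) = -1 * (k-9) (k+4) / [(k+14) (k+1)] - rational; roots negated = parameters, x = -1, C = -\frac{3}{5}.


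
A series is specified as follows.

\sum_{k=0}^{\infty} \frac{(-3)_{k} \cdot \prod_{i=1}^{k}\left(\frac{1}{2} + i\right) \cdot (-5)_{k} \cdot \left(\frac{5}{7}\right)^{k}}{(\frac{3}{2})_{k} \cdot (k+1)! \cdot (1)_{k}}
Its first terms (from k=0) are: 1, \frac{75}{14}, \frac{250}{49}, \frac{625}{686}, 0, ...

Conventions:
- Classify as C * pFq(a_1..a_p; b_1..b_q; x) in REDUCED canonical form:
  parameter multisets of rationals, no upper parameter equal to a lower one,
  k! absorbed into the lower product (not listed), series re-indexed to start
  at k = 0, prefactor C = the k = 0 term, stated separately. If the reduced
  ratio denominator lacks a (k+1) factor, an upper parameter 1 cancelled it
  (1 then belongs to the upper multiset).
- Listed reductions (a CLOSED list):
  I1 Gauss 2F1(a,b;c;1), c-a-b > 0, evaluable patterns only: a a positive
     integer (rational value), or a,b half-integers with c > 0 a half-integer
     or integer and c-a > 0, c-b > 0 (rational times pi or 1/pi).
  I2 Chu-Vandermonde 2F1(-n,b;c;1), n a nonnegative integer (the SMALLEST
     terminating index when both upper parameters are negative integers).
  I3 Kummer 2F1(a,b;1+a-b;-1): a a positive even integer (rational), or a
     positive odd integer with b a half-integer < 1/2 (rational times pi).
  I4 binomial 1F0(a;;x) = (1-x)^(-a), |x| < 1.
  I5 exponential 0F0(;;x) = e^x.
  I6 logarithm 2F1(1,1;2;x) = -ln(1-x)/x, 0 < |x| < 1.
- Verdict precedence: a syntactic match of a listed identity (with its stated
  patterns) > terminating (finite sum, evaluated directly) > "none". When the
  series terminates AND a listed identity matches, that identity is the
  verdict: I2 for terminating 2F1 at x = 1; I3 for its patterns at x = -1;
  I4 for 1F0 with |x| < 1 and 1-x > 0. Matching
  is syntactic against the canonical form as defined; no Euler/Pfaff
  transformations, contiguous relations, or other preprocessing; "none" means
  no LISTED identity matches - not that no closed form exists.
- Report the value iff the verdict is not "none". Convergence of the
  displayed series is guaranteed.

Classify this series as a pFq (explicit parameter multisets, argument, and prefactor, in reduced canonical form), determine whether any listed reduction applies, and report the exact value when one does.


Reduced: x = \frac{5}{7}, 2F1, upper = {-5, -3}, lower = {2}, C = 1. Verdict: terminating - no listed pattern fits, but -3 in the upper list cuts the series at k = 3; direct evaluation. Value: \frac{4243}{343}.

Structural cue: from the first term 1: the parameter 3/2 appears in both the upper and lower lists and cancels.
Consecutive-term ratio: r(k) = \frac{5}{7} * (k-5) (k-3) / [(k+2) (k+1)] ; factor over Q: parameters, x = \frac{5}{7}, and C = 1.


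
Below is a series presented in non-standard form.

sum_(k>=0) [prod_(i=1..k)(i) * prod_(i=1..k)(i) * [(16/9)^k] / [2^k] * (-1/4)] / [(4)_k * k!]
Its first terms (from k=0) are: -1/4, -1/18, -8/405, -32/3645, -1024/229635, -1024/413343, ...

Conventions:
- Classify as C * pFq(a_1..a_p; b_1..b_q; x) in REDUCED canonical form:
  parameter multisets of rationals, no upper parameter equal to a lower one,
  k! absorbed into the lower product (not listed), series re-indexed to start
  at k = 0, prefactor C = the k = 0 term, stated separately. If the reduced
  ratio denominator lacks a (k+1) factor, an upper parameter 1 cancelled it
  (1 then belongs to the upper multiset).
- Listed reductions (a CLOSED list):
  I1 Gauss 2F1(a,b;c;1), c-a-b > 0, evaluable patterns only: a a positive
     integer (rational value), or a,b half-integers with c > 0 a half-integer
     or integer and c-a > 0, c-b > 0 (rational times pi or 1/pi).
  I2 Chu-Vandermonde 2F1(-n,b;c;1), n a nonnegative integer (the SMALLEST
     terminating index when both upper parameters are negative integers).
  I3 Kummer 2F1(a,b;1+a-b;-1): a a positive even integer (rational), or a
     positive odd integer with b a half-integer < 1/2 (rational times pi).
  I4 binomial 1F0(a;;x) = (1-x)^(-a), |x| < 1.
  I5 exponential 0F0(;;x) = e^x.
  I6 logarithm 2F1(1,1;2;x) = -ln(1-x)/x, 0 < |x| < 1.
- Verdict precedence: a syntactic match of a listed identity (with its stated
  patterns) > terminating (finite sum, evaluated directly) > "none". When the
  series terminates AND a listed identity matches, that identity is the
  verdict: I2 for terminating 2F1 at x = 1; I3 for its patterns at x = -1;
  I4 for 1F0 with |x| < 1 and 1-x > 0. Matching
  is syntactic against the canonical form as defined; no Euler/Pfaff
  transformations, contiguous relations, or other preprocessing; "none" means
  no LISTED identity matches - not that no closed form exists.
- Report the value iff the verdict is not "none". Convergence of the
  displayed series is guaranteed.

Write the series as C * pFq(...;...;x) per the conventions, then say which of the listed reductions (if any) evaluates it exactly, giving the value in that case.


The series (x = 8/9) is 2F1: upper {1, 1}, lower {4}, prefactor -1/4. Verdict: none. No listed pattern accepts 2F1(1, 1; 4; 8/9).

Key step: from the first term -1/4: the two k-th powers (C = -1/4) combine into one argument.
Consecutive-term ratio: r(k) = (8/9) * (k+1) (k+1) / [(k+4) (k+1)] - rational in k, leading ratio (8/9); with t_0 = -1/4, classification follows.


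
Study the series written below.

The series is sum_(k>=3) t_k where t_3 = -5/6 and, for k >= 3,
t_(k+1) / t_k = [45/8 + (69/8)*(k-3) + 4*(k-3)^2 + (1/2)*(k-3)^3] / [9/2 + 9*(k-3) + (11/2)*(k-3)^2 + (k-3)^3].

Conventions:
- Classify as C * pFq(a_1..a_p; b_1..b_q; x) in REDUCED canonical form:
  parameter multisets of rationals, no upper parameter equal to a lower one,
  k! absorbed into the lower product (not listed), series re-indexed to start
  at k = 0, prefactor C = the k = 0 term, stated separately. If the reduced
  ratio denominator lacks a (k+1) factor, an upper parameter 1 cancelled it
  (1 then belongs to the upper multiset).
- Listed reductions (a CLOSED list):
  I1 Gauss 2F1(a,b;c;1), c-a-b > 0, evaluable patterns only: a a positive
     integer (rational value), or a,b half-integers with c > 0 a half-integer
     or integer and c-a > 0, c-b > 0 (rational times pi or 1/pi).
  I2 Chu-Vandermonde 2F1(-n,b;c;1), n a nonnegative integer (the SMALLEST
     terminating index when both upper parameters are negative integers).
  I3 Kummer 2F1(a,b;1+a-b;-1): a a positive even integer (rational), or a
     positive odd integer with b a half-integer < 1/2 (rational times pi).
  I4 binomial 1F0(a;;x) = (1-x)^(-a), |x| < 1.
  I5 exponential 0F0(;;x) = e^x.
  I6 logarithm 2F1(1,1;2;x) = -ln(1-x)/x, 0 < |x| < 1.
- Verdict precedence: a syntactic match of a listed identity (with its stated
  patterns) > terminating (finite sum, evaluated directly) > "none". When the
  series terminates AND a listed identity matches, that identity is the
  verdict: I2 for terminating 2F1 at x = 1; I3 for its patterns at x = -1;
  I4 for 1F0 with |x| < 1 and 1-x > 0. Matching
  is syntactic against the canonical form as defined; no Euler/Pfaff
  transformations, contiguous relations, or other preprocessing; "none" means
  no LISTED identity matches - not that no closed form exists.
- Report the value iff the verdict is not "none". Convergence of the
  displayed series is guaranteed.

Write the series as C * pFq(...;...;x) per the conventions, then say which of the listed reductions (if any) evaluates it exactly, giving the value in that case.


At argument 1/2: a 2F1 with upper {3/2, 5}, lower {3}, scaled by C = -5/6. Verdict: none (x = 1/2): each listed identity misses the multisets {3/2, 5} ; {3}.

First insight: from the first term -5/6: the ratio is unreduced: k + 3/2 divides both sides (prefactor -5/6).
Term ratio: r(k) = (1/2) * (k+3/2) (k+5) / [(k+3) (k+1)] - rational in k, leading ratio (1/2); with t_0 = -5/6, classification follows.


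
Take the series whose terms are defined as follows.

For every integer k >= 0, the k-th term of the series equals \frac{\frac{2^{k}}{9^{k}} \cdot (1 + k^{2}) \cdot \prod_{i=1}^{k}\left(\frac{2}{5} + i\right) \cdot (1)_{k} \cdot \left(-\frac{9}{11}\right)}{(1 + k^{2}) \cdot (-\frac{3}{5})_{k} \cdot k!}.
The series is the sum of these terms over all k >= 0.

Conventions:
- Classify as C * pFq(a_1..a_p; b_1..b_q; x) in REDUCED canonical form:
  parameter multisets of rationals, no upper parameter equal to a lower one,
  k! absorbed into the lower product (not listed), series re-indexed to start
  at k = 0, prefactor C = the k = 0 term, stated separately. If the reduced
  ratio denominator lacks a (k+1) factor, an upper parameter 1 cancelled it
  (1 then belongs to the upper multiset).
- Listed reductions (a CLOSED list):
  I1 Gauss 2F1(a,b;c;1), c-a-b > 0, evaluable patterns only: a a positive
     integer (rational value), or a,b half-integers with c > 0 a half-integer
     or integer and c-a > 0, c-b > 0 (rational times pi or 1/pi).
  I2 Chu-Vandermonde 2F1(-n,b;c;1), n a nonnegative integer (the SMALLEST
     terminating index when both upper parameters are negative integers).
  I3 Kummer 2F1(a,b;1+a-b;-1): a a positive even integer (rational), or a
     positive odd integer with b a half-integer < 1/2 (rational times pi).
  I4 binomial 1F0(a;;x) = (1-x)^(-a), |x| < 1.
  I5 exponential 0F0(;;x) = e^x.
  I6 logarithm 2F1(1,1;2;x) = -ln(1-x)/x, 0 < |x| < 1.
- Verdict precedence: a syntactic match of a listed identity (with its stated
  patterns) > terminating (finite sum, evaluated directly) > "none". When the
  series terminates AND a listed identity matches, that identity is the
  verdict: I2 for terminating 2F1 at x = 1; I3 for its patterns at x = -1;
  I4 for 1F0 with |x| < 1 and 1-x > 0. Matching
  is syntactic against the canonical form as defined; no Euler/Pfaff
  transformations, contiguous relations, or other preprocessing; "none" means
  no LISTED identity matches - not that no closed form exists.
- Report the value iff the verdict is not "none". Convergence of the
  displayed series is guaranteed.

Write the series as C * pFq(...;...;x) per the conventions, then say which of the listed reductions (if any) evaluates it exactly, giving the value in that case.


Reduced: x = \frac{2}{9}, 2F1, upper = {1, \frac{7}{5}}, lower = {-\frac{3}{5}}, C = -\frac{9}{11}. Verdict: none here - no I1-I6 shape fits x = \frac{2}{9} with lower {-\frac{3}{5}}.

First insight: x = \frac{2}{9} and the factor k^2 + 1 cancels (top and bottom), leaving prefactor -9/11.
Step ratio: r(k) = \frac{2}{9} * (k+1) (k+\frac{7}{5}) / [(k-\frac{3}{5}) (k+1)] - rational in k, leading ratio \frac{2}{9}; with t_0 = -\frac{9}{11}, classification follows.


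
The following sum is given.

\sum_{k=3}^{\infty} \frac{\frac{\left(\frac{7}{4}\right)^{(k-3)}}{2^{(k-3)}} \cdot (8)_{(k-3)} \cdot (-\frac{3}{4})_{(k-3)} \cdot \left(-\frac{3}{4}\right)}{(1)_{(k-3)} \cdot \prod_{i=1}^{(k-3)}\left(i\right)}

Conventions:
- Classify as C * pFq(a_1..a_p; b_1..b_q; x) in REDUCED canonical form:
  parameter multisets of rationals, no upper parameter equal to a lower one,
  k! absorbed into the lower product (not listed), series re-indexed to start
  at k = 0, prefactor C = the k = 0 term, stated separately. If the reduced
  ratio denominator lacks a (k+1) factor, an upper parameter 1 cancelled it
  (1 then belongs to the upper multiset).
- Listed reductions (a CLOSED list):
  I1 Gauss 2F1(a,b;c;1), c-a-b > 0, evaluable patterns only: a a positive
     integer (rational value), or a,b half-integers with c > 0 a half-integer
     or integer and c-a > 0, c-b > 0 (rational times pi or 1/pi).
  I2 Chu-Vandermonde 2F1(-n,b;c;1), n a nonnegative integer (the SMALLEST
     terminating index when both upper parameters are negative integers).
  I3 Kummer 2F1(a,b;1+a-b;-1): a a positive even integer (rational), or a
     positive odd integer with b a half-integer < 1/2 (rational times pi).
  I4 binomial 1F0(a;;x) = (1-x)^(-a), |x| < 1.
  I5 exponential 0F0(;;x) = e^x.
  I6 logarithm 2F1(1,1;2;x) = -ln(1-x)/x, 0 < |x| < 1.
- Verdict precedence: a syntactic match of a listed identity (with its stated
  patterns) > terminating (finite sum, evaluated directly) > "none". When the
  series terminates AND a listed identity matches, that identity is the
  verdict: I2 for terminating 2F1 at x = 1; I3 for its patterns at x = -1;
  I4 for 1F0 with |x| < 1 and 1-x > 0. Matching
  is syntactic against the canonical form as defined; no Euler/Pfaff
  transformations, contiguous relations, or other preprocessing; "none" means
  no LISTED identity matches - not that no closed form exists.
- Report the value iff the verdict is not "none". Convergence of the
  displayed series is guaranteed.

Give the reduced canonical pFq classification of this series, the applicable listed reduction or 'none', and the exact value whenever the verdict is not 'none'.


With C = -\frac{3}{4}: the canonical form is 2F1(-\frac{3}{4}, 8; 1; \frac{7}{8}). Verdict: none - at argument \frac{7}{8} the multisets {-\frac{3}{4}, 8} ; {1} match no listed identity.

Key step: t_0 = -\frac{3}{4} here, and (1)_k (prefactor -3/4) is k! itself.
Term ratio: r(k) = \frac{7}{8} * (k-\frac{3}{4}) (k+8) / [(k+1) (k+1)] ; factor over Q: parameters, x = \frac{7}{8}, and C = -\frac{3}{4}.


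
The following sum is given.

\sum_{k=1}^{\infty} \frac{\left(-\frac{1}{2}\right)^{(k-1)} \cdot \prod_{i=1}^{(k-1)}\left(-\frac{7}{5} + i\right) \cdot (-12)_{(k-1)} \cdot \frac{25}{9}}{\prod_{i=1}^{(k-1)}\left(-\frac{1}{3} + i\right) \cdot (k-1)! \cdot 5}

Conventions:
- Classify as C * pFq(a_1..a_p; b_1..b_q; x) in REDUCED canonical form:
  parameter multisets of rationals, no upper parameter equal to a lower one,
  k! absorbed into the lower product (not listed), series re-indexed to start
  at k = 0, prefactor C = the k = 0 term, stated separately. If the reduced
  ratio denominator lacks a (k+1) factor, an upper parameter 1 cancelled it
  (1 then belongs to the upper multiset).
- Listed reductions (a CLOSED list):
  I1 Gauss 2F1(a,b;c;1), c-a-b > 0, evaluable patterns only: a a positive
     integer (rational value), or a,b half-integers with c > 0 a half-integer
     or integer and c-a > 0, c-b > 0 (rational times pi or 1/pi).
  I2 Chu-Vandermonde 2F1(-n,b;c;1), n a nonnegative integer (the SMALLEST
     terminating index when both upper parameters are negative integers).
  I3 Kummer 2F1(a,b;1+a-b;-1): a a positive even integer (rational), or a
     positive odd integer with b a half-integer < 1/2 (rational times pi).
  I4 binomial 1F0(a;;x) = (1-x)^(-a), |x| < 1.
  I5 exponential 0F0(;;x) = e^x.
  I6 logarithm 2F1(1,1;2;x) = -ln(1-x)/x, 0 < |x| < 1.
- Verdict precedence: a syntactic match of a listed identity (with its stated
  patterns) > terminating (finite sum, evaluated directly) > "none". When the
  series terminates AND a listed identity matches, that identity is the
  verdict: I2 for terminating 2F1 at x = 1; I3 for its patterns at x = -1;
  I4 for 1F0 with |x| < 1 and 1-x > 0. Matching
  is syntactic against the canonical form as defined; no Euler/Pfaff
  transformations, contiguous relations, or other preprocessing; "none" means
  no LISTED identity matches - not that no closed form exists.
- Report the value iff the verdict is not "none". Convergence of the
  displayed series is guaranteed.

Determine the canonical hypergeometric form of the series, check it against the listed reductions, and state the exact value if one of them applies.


Key step: x = -\frac{1}{2} and the lower running product (C = 5/9, x = -1/2) is a rising factorial.
Ratio: r(k) = -\frac{1}{2} * (k-12) (k-\frac{2}{5}) / [(k+\frac{2}{3}) (k+1)] - rational; roots negated = parameters, x = -\frac{1}{2}, C = \frac{5}{9}.

With C = \frac{5}{9}: the canonical form is 2F1(-12, -\frac{2}{5}; \frac{2}{3}; -\frac{1}{2}). Verdict: terminating - the sum ends at index 12 because -12 is a negative integer; exact evaluation follows. Sum: -\frac{13419280639748263463}{1552950000000000000}.


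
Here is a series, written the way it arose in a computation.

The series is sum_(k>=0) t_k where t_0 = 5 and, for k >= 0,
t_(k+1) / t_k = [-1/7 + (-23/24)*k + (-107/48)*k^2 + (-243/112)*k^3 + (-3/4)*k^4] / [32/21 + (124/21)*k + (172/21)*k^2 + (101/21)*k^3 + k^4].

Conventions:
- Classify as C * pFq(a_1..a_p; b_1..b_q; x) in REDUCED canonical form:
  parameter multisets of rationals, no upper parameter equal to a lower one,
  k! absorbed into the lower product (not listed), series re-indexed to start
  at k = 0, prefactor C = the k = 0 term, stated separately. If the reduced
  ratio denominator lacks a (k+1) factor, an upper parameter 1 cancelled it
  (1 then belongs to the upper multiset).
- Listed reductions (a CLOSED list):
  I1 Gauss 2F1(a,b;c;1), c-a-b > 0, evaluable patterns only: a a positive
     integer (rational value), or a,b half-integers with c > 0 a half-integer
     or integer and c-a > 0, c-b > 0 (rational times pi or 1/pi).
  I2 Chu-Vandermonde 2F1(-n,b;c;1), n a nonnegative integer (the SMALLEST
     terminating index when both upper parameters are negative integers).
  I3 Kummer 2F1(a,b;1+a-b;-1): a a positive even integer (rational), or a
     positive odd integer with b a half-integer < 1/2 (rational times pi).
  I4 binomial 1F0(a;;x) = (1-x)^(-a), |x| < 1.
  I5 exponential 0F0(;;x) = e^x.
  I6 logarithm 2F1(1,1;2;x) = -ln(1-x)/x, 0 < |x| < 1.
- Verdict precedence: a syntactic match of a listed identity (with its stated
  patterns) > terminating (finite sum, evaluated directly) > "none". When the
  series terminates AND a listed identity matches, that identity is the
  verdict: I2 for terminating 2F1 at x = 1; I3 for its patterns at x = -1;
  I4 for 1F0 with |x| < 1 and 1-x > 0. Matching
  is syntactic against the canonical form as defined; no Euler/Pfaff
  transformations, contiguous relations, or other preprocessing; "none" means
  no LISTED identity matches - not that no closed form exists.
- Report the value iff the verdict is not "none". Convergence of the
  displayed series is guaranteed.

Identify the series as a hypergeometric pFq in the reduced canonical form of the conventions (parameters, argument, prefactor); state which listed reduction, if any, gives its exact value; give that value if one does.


Reduced: x = -3/4, 2F1, upper = {1/3, 3/4}, lower = {2}, C = 5. Verdict: none (x = -3/4): each listed identity misses the multisets {1/3, 3/4} ; {2}.

First insight: from the first term 5: the parameter 8/7 appears in both the upper and lower lists and cancels (alongside the other common factor).
Step ratio: r(k) = (-3/4) * (k+1/3) (k+3/4) / [(k+2) (k+1)] - poly over poly, x = (-3/4) from leading terms; C = 5 at k = 0.


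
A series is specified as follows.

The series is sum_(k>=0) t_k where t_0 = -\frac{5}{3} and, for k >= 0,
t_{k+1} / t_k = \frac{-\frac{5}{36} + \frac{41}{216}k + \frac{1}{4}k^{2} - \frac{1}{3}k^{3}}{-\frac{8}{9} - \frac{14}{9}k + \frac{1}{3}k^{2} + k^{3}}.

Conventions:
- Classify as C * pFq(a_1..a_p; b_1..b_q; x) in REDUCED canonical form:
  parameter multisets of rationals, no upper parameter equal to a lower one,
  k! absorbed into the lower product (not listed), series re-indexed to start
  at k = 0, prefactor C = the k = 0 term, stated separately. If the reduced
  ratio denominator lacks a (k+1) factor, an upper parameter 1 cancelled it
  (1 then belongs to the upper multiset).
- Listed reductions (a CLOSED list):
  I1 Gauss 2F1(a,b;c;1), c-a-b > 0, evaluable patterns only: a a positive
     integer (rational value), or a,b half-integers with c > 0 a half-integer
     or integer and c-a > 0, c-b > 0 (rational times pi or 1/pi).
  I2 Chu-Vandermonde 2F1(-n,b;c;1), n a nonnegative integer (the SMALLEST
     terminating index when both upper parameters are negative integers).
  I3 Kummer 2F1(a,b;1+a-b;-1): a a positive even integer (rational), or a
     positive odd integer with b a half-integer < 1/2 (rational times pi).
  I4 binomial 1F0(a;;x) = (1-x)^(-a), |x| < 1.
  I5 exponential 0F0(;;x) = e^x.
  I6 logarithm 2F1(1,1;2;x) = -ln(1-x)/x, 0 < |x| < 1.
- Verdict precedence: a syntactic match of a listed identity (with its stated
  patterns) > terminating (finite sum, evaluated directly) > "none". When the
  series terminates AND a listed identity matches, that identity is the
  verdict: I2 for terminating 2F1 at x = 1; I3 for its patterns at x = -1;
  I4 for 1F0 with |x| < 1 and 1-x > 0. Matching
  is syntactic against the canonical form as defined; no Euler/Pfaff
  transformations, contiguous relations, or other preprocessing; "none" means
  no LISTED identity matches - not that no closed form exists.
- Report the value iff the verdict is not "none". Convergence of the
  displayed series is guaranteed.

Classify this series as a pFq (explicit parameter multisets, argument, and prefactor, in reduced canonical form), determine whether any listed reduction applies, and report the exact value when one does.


Canonical form: C = -\frac{5}{3} times 3F2 with upper {-\frac{5}{6}, -\frac{2}{3}, \frac{3}{4}}, lower {-\frac{4}{3}, \frac{2}{3}}, x = -\frac{1}{3}. Verdict: none here - no I1-I6 shape fits x = -\frac{1}{3} with lower {-\frac{4}{3}, \frac{2}{3}}.

Structural cue: with t_0 = -\frac{5}{3}, factor the ratio over Q (C = -5/3): negated roots = parameters.
Consecutive-term ratio: r(k) = -\frac{1}{3} * (k-\frac{5}{6}) (k-\frac{2}{3}) (k+\frac{3}{4}) / [(k-\frac{4}{3}) (k+\frac{2}{3}) (k+1)] - rational; roots negated = parameters, x = -\frac{1}{3}, C = -\frac{5}{3}.
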